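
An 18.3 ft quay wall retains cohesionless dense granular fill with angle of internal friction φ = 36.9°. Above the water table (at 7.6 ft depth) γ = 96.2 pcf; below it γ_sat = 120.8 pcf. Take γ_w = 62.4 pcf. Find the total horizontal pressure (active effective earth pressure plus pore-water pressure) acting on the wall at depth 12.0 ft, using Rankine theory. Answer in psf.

521 psf

K_a = (1 − sin φ)/(1 + sin φ) = 0.2497.
γ' = 120.8 − 62.4 = 58.40 pcf.
Effective vertical stress at 12.0 ft: σ'_v = 96.2×7.6 + 58.40×4.40 = 988.1 psf.
σ'_h = K_a σ'_v = 0.2497 × 988.1 = 246.7 psf; u = γ_w × 4.40 = 274.6 psf.
Total σ_h = 246.7 + 274.6 = 521.3 psf.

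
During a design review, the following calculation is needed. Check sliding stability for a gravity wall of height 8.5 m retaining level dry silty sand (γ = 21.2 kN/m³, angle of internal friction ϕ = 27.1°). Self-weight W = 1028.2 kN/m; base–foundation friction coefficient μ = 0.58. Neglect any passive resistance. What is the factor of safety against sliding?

2.08

K_a = tan²(45° − 27.1°/2) = 0.3741.
P_a = ½K_aγH² = 0.5×0.3741×21.2×8.5² = 286.5 kN/m, acting at H/3 = 2.833 m above the base.
FS_sliding = μW / P_a = 0.58×1028.2 / 286.5 = 2.082.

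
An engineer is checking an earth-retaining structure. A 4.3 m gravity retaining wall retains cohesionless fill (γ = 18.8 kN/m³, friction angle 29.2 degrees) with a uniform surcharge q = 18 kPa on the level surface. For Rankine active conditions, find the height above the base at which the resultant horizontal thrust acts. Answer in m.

K_a = 0.3442.
Triangular part P₁ = ½K_aγH² = 59.83 at H/3 = 1.433 m; rectangular part P₂ = K_a q H = 26.64 at H/2 = 2.150 m.
ȳ = (P₁·1.433 + P₂·2.150)/(P₁+P₂) = 1.654 m.

1.65 m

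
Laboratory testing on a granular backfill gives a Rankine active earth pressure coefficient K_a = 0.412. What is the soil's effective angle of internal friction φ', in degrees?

K_a = tan²(45° − φ/2) ⇒ 45° − φ/2 = arctan(√0.412) = 32.70°.
φ = 2(45° − 32.70°) = 24.61°.

24.6°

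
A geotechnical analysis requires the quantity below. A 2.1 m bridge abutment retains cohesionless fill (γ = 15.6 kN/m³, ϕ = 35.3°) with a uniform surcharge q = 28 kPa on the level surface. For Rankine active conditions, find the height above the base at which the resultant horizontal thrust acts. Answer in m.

K_a = 0.2675.
Triangular part P₁ = ½K_aγH² = 9.203 at H/3 = 0.7000 m; rectangular part P₂ = K_a q H = 15.73 at H/2 = 1.050 m.
ȳ = (P₁·0.7000 + P₂·1.050)/(P₁+P₂) = 0.9208 m.

0.921 m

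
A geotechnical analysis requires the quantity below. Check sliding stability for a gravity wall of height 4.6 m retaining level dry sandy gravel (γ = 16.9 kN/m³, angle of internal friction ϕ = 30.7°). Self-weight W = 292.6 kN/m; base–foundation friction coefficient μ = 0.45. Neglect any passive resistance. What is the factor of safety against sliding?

K_a = tan²(45° − 30.7°/2) = 0.3240.
P_a = ½K_aγH² = 0.5×0.3240×16.9×4.6² = 57.94 kN/m, acting at H/3 = 1.533 m above the base.
FS_sliding = μW / P_a = 0.45×292.6 / 57.94 = 2.273.

2.27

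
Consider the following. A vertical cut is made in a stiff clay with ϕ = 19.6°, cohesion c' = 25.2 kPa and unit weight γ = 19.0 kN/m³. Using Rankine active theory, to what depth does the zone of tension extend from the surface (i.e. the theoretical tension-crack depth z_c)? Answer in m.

K_a = tan²(45° − 19.6°/2) = 0.4976; √K_a = 0.7054.
The active pressure is zero where K_a γ z = 2c√K_a, so z_c = 2c/(γ√K_a) = 2×25.2/(19.0×0.7054) = 3.760 m.

3.76 m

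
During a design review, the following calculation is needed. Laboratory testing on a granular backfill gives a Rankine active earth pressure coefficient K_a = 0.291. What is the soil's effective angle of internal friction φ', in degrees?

33.3°

K_a = tan²(45° − φ/2) ⇒ 45° − φ/2 = arctan(√0.291) = 28.34°.
φ = 2(45° − 28.34°) = 33.31°.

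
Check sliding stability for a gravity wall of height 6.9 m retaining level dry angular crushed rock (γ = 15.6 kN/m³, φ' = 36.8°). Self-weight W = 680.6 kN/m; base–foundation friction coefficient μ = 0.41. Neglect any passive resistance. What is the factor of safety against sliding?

K_a = tan²(45° − 36.8°/2) = 0.2508.
P_a = ½K_aγH² = 0.5×0.2508×15.6×6.9² = 93.12 kN/m, acting at H/3 = 2.300 m above the base.
FS_sliding = μW / P_a = 0.41×680.6 / 93.12 = 2.997.

3.00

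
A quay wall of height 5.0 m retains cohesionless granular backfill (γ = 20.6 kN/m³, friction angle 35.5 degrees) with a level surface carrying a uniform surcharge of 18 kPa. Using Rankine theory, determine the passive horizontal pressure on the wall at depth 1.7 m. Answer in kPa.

K_p = (1 + sin φ)/(1 − sin φ) = 3.770.
σ_v = γz + q = 20.6 × 1.7 + 18 = 53.02 kPa.
σ_h = K_p σ_v = 3.770 × 53.02 = 199.9 kPa.

200 kPa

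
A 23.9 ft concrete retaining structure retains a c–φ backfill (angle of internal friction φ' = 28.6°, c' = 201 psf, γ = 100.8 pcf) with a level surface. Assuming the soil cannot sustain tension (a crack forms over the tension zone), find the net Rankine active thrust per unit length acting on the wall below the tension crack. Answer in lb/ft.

5250 lb/ft

K_a = 0.3525; √K_a = 0.5938.
Tension-crack depth z_c = 2c/(γ√K_a) = 2×201/(100.8×0.5938) = 6.717 ft.
σ_a at base = K_a γ H − 2c√K_a = 0.3525×100.8×23.9 − 2×201×0.5938 = 610.6 psf.
P_a = ½ × 610.6 × (H − z_c) = 0.5×610.6×17.18 = 5246 lb/ft.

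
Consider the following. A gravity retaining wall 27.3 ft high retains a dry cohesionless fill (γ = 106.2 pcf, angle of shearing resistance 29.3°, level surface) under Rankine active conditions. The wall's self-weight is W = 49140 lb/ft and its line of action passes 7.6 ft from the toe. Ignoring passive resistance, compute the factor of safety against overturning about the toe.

K_a = tan²(45° − 29.3°/2) = 0.3428.
P_a = ½K_aγH² = 0.5×0.3428×106.2×27.3² = 13570 lb/ft, acting at H/3 = 9.100 ft above the base.
Overturning moment M_o = P_a × H/3 = 13570 × 9.100 = 123500.
Resisting moment M_r = W × 7.6 = 49140 × 7.6 = 373500.
FS_overturning = M_r/M_o = 373500/123500 = 3.025.

3.02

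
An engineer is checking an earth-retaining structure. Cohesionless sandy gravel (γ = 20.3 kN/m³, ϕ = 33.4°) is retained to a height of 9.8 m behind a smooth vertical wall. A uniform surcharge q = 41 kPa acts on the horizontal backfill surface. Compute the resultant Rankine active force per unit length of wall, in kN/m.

K_a = tan²(45° − φ/2) = 0.2899.
Soil triangle: ½ K_a γ H² = 0.5×0.2899×20.3×9.8² = 282.6 kN/m.
Surcharge rectangle: K_a q H = 0.2899×41×9.8 = 116.5 kN/m.
Total = 282.6 + 116.5 = 399.1 kN/m.

399 kN/m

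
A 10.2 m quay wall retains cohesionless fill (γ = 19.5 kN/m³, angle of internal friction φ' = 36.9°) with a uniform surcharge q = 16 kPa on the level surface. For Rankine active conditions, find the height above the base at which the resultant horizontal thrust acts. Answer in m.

3.64 m

K_a = 0.2497.
Triangular part P₁ = ½K_aγH² = 253.3 at H/3 = 3.400 m; rectangular part P₂ = K_a q H = 40.75 at H/2 = 5.100 m.
ȳ = (P₁·3.400 + P₂·5.100)/(P₁+P₂) = 3.636 m.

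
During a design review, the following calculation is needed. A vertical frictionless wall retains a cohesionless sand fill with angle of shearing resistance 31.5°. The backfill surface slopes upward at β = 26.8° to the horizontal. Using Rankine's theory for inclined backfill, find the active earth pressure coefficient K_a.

K_a = cos β · (cos β − √(cos²β − cos²φ)) / (cos β + √(cos²β − cos²φ)).
cos β = 0.8926, cos φ = 0.8526, √(cos²β − cos²φ) = 0.2640.
K_a = 0.8926 × (0.8926 − 0.2640)/(0.8926 + 0.2640) = 0.4851.

0.485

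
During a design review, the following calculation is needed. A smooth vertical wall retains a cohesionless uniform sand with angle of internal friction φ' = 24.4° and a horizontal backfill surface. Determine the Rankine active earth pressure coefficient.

K_a = tan²(45° − φ/2) = tan²(32.80°) = 0.4153.

0.415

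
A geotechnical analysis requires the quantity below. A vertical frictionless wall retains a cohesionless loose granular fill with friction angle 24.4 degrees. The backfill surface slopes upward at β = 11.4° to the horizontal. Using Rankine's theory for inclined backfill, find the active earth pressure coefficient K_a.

0.451

K_a = cos β · (cos β − √(cos²β − cos²φ)) / (cos β + √(cos²β − cos²φ)).
cos β = 0.9803, cos φ = 0.9107, √(cos²β − cos²φ) = 0.3627.
K_a = 0.9803 × (0.9803 − 0.3627)/(0.9803 + 0.3627) = 0.4507.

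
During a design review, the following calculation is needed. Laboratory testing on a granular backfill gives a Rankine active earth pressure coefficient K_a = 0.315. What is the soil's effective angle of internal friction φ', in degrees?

K_a = tan²(45° − φ/2) ⇒ 45° − φ/2 = arctan(√0.315) = 29.30°.
φ = 2(45° − 29.30°) = 31.39°.

31.4°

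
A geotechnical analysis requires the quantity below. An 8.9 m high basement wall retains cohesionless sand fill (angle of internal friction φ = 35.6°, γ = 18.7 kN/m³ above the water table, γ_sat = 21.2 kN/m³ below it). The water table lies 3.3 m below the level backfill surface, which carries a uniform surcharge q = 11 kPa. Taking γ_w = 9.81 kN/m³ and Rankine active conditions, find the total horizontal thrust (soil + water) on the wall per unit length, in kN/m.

K_a = tan²(45° − φ/2) = 0.2641.
γ' = 21.2 − 9.81 = 11.39 kN/m³. h₂ = H − d_w = 5.6 m.
σ'_h: at surface K_a·q = 2.905; at WT K_a(q+γd_w) = 19.20; at base K_a(q+γd_w+γ'h₂) = 36.05 kPa.
P₁ = ½(2.905+19.20)×3.3 = 36.48; P₂ = ½(19.20+36.05)×5.6 = 154.7; P_w = ½γ_w h₂² = 153.8.
Total = 36.48+154.7+153.8 = 345.0 kN/m.

345 kN/m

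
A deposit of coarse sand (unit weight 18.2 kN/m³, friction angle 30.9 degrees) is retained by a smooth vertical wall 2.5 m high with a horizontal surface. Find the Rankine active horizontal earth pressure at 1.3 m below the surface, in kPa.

K_a = (1 − sin φ)/(1 + sin φ) = 0.3214.
σ_h = K_a γ z = 0.3214 × 18.2 × 1.3 = 7.604 kPa.

7.60 kPa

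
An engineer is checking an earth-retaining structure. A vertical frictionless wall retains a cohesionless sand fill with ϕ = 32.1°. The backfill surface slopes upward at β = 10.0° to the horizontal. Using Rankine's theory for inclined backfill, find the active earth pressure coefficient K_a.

0.320

K_a = cos β · (cos β − √(cos²β − cos²φ)) / (cos β + √(cos²β − cos²φ)).
cos β = 0.9848, cos φ = 0.8471, √(cos²β − cos²φ) = 0.5022.
K_a = 0.9848 × (0.9848 − 0.5022)/(0.9848 + 0.5022) = 0.3196.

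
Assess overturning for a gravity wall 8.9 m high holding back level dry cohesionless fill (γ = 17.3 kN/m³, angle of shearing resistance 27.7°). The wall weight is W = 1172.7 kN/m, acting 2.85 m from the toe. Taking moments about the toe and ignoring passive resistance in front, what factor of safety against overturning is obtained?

4.50

K_a = tan²(45° − 27.7°/2) = 0.3653.
P_a = ½K_aγH² = 0.5×0.3653×17.3×8.9² = 250.3 kN/m, acting at H/3 = 2.967 m above the base.
Overturning moment M_o = P_a × H/3 = 250.3 × 2.967 = 742.6.
Resisting moment M_r = W × 2.85 = 1172.7 × 2.85 = 3342.
FS_overturning = M_r/M_o = 3342/742.6 = 4.501.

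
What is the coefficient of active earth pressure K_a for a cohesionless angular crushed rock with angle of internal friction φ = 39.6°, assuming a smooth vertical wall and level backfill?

K_a = tan²(45° − φ/2) = tan²(25.20°) = 0.2214.

0.221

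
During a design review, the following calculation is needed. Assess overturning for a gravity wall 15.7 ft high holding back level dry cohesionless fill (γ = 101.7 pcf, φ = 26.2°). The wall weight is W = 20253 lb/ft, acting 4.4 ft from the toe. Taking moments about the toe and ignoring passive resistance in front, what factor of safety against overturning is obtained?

K_a = tan²(45° − 26.2°/2) = 0.3874.
P_a = ½K_aγH² = 0.5×0.3874×101.7×15.7² = 4856 lb/ft, acting at H/3 = 5.233 ft above the base.
Overturning moment M_o = P_a × H/3 = 4856 × 5.233 = 25410.
Resisting moment M_r = W × 4.4 = 20253 × 4.4 = 89110.
FS_overturning = M_r/M_o = 89110/25410 = 3.506.

3.51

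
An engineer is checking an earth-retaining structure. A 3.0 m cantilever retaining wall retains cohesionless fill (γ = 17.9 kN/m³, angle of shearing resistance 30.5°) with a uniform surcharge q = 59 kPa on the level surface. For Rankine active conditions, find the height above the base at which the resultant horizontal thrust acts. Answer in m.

1.34 m

K_a = 0.3267.
Triangular part P₁ = ½K_aγH² = 26.31 at H/3 = 1.000 m; rectangular part P₂ = K_a q H = 57.82 at H/2 = 1.500 m.
ȳ = (P₁·1.000 + P₂·1.500)/(P₁+P₂) = 1.344 m.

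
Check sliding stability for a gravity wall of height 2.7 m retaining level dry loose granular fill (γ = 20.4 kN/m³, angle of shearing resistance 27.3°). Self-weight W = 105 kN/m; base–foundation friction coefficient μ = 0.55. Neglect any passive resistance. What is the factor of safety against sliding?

K_a = tan²(45° − 27.3°/2) = 0.3711.
P_a = ½K_aγH² = 0.5×0.3711×20.4×2.7² = 27.60 kN/m, acting at H/3 = 0.9000 m above the base.
FS_sliding = μW / P_a = 0.55×105 / 27.60 = 2.093.

2.09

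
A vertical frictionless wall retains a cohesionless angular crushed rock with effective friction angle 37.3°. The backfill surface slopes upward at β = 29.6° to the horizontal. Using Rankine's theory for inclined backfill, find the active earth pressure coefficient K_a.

0.369

K_a = cos β · (cos β − √(cos²β − cos²φ)) / (cos β + √(cos²β − cos²φ)).
cos β = 0.8695, cos φ = 0.7955, √(cos²β − cos²φ) = 0.3511.
K_a = 0.8695 × (0.8695 − 0.3511)/(0.8695 + 0.3511) = 0.3693.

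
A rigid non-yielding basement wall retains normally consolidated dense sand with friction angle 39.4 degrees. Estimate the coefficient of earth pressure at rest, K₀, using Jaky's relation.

K₀ = 1 − sin φ' = 1 − sin 39.4° = 0.3653.

0.365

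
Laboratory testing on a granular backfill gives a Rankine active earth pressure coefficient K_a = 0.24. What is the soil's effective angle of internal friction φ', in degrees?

37.8°

K_a = tan²(45° − φ/2) ⇒ 45° − φ/2 = arctan(√0.24) = 26.10°.
φ = 2(45° − 26.10°) = 37.80°.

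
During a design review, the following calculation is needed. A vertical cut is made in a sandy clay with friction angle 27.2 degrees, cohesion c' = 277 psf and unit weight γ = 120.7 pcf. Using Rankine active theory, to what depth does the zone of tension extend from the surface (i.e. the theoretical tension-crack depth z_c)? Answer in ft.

K_a = tan²(45° − 27.2°/2) = 0.3726; √K_a = 0.6104.
The active pressure is zero where K_a γ z = 2c√K_a, so z_c = 2c/(γ√K_a) = 2×277/(120.7×0.6104) = 7.519 ft.

7.52 ft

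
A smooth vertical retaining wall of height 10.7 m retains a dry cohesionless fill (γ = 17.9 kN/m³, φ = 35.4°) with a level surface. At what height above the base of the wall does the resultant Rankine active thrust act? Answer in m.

K_a = 0.2664.
The pressure distribution is triangular, so the resultant acts at H/3 above the base = 10.7/3 = 3.567 m.

3.57 m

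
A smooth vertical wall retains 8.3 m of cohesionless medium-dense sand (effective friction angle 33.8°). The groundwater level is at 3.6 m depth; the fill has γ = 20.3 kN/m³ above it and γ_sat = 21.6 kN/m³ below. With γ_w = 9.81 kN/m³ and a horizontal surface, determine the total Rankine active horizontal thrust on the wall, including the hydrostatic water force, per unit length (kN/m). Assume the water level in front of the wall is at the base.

281 kN/m

K_a = tan²(45° − φ/2) = 0.2851.
γ' = 21.6 − 9.81 = 11.79 kN/m³. Depth below WT = 4.7 m.
σ'_h at WT = K_a γ d_w = 20.84 kPa; at base = 20.84 + K_a γ' × 4.7 = 36.63 kPa.
P₁ (0–3.6 m) = ½×20.84×3.6 = 37.50. P₂ (3.6–8.3 m) = ½(20.84+36.63)×4.7 = 135.1.
P_w = ½ γ_w h₂² = 0.5×9.81×4.7² = 108.4. Total = 37.50+135.1+108.4 = 280.9 kN/m.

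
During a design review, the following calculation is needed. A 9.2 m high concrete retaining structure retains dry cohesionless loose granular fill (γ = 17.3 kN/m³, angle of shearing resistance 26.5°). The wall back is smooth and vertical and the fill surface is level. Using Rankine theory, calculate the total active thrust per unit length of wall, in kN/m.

K_a = tan²(45° − φ/2) = 0.3829.
P_a = ½ K_a γ H² = 0.5 × 0.3829 × 17.3 × 9.2² = 280.4 kN/m.

280 kN/m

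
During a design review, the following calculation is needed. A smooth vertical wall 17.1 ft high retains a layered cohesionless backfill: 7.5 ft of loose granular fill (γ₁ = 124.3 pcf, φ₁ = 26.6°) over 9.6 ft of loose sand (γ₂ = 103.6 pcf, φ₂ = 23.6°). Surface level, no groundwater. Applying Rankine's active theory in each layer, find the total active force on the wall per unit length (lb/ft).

K_a1 = tan²(45°−26.6°/2) = 0.3814; K_a2 = tan²(45°−23.6°/2) = 0.4282.
Layer 1: σ at base = K_a1 γ₁ h₁ = 355.6 psf; P₁ = ½×355.6×7.5 = 1334.
Layer 2: σ_v at top = γ₁h₁ = 932.2; σ_h top = K_a2×932.2 = 399.2; σ_h base = K_a2×(932.2+103.6×9.6) = 825.1.
P₂ = ½(399.2+825.1)×9.6 = 5877. Total P_a = 1334+5877 = 7210 lb/ft.

7210 lb/ft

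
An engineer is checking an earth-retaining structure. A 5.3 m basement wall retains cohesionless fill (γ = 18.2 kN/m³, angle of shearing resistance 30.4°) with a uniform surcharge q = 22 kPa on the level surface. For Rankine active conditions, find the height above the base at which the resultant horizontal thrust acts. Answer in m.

2.04 m

K_a = 0.3280.
Triangular part P₁ = ½K_aγH² = 83.84 at H/3 = 1.767 m; rectangular part P₂ = K_a q H = 38.24 at H/2 = 2.650 m.
ȳ = (P₁·1.767 + P₂·2.650)/(P₁+P₂) = 2.043 m.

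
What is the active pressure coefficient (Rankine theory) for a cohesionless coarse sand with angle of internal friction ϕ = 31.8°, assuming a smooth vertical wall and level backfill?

K_a = (1 − sin φ)/(1 + sin φ) = (1 − sin 31.8°)/(1 + sin 31.8°) = 0.3098.

0.310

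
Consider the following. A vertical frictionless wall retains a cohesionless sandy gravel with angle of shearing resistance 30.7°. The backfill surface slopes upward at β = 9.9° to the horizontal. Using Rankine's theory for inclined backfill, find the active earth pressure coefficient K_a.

K_a = cos β · (cos β − √(cos²β − cos²φ)) / (cos β + √(cos²β − cos²φ)).
cos β = 0.9851, cos φ = 0.8599, √(cos²β − cos²φ) = 0.4807.
K_a = 0.9851 × (0.9851 − 0.4807)/(0.9851 + 0.4807) = 0.3390.

0.339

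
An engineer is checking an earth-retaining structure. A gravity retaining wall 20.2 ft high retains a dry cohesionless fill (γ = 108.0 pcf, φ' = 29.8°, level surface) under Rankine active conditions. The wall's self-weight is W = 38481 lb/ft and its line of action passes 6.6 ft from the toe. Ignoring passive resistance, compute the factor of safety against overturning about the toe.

5.09

K_a = tan²(45° − 29.8°/2) = 0.3360.
P_a = ½K_aγH² = 0.5×0.3360×108.0×20.2² = 7404 lb/ft, acting at H/3 = 6.733 ft above the base.
Overturning moment M_o = P_a × H/3 = 7404 × 6.733 = 49850.
Resisting moment M_r = W × 6.6 = 38481 × 6.6 = 254000.
FS_overturning = M_r/M_o = 254000/49850 = 5.094.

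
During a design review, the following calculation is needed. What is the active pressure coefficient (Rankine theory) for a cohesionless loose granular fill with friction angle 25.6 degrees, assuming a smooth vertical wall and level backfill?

0.397

K_a = (1 − sin φ)/(1 + sin φ) = (1 − sin 25.6°)/(1 + sin 25.6°) = 0.3966.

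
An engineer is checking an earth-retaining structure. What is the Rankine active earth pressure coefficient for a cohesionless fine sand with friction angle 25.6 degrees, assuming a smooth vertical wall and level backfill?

0.397

K_a = (1 − sin φ)/(1 + sin φ) = (1 − sin 25.6°)/(1 + sin 25.6°) = 0.3966.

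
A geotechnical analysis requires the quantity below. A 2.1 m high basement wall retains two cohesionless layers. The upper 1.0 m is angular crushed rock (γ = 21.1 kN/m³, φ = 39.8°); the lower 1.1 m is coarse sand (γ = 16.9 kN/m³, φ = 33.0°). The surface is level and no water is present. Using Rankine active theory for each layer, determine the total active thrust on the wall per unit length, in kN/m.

K_a1 = tan²(45°−39.8°/2) = 0.2194; K_a2 = tan²(45°−33.0°/2) = 0.2948.
Layer 1: σ at base = K_a1 γ₁ h₁ = 4.630 kPa; P₁ = ½×4.630×1.0 = 2.315.
Layer 2: σ_v at top = γ₁h₁ = 21.10; σ_h top = K_a2×21.10 = 6.220; σ_h base = K_a2×(21.10+16.9×1.1) = 11.70.
P₂ = ½(6.220+11.70)×1.1 = 9.857. Total P_a = 2.315+9.857 = 12.17 kN/m.

12.2 kN/m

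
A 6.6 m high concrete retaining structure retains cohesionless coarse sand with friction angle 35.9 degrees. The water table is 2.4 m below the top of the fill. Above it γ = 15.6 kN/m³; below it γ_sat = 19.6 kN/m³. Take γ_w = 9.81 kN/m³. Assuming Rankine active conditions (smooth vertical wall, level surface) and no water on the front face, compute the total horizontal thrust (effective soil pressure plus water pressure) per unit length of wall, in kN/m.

162 kN/m

K_a = tan²(45° − φ/2) = 0.2607.
γ' = 19.6 − 9.81 = 9.790 kN/m³. Depth below WT = 4.2 m.
σ'_h at WT = K_a γ d_w = 9.762 kPa; at base = 9.762 + K_a γ' × 4.2 = 20.48 kPa.
P₁ (0–2.4 m) = ½×9.762×2.4 = 11.71. P₂ (2.4–6.6 m) = ½(9.762+20.48)×4.2 = 63.51.
P_w = ½ γ_w h₂² = 0.5×9.81×4.2² = 86.52. Total = 11.71+63.51+86.52 = 161.8 kN/m.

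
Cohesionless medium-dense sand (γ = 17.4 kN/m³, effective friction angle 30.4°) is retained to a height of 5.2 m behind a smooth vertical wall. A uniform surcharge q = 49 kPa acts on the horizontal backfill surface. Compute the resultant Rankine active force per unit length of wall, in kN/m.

K_a = tan²(45° − φ/2) = 0.3280.
Soil triangle: ½ K_a γ H² = 0.5×0.3280×17.4×5.2² = 77.16 kN/m.
Surcharge rectangle: K_a q H = 0.3280×49×5.2 = 83.57 kN/m.
Total = 77.16 + 83.57 = 160.7 kN/m.

161 kN/m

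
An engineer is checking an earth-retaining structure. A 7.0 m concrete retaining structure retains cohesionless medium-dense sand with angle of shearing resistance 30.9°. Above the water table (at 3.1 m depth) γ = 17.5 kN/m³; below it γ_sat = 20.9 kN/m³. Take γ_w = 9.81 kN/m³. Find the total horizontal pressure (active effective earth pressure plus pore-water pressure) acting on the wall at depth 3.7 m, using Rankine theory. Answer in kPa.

25.5 kPa

K_a = (1 − sin φ)/(1 + sin φ) = 0.3214.
γ' = 20.9 − 9.81 = 11.09 kN/m³.
Effective vertical stress at 3.7 m: σ'_v = 17.5×3.1 + 11.09×0.600 = 60.90 kPa.
σ'_h = K_a σ'_v = 0.3214 × 60.90 = 19.57 kPa; u = γ_w × 0.600 = 5.886 kPa.
Total σ_h = 19.57 + 5.886 = 25.46 kPa.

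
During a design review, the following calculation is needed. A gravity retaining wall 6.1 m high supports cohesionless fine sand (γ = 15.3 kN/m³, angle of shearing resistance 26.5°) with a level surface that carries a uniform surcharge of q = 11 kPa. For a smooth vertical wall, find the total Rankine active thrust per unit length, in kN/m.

K_a = tan²(45° − φ/2) = 0.3829.
Soil triangle: ½ K_a γ H² = 0.5×0.3829×15.3×6.1² = 109.0 kN/m.
Surcharge rectangle: K_a q H = 0.3829×11×6.1 = 25.70 kN/m.
Total = 109.0 + 25.70 = 134.7 kN/m.

135 kN/m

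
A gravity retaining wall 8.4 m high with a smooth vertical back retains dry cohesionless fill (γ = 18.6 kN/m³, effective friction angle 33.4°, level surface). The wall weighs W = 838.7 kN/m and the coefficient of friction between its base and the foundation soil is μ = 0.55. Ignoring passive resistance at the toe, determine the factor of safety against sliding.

2.42

K_a = tan²(45° − 33.4°/2) = 0.2899.
P_a = ½K_aγH² = 0.5×0.2899×18.6×8.4² = 190.2 kN/m, acting at H/3 = 2.800 m above the base.
FS_sliding = μW / P_a = 0.55×838.7 / 190.2 = 2.425.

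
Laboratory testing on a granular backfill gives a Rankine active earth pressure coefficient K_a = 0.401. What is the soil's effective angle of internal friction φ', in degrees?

K_a = tan²(45° − φ/2) ⇒ 45° − φ/2 = arctan(√0.401) = 32.34°.
φ = 2(45° − 32.34°) = 25.31°.

25.3°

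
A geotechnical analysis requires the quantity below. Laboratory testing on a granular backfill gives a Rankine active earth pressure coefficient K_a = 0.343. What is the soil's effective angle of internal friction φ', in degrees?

K_a = tan²(45° − φ/2) ⇒ 45° − φ/2 = arctan(√0.343) = 30.36°.
φ = 2(45° − 30.36°) = 29.29°.

29.3°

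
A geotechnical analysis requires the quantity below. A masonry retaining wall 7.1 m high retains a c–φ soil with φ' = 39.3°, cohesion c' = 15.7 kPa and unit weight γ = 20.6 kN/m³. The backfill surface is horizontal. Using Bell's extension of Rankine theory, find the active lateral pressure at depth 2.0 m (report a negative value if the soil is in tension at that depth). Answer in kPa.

K_a = (1 − sin φ)/(1 + sin φ) = 0.2245.
σ_a = K_a γ z − 2c√K_a = 0.2245×20.6×2.0 − 2×15.7×0.4738 = -5.629 kPa.

-5.63 kPa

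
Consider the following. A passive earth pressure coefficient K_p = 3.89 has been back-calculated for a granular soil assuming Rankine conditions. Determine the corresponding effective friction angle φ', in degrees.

36.2°

K_p = (1+sin φ)/(1−sin φ) ⇒ sin φ = (K_p − 1)/(K_p + 1) = 0.5910.
φ = arcsin(0.5910) = 36.23°.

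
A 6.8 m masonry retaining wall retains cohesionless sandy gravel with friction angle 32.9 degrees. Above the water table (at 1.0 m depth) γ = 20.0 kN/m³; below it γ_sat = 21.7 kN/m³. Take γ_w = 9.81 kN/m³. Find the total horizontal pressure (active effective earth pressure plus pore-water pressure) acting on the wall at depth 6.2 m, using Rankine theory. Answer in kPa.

75.2 kPa

K_a = (1 − sin φ)/(1 + sin φ) = 0.2960.
γ' = 21.7 − 9.81 = 11.89 kN/m³.
Effective vertical stress at 6.2 m: σ'_v = 20.0×1.0 + 11.89×5.20 = 81.83 kPa.
σ'_h = K_a σ'_v = 0.2960 × 81.83 = 24.22 kPa; u = γ_w × 5.20 = 51.01 kPa.
Total σ_h = 24.22 + 51.01 = 75.24 kPa.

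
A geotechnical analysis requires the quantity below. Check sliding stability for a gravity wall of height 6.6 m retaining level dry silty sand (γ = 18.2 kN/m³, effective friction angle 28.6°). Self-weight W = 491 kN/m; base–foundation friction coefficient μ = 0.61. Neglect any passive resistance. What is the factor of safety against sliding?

2.14

K_a = tan²(45° − 28.6°/2) = 0.3525.
P_a = ½K_aγH² = 0.5×0.3525×18.2×6.6² = 139.7 kN/m, acting at H/3 = 2.200 m above the base.
FS_sliding = μW / P_a = 0.61×491 / 139.7 = 2.143.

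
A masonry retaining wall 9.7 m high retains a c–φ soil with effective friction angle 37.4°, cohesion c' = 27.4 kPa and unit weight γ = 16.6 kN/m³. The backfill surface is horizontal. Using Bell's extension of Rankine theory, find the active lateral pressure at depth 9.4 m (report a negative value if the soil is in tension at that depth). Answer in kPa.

K_a = (1 − sin φ)/(1 + sin φ) = 0.2443.
σ_a = K_a γ z − 2c√K_a = 0.2443×16.6×9.4 − 2×27.4×0.4942 = 11.03 kPa.

11.0 kPa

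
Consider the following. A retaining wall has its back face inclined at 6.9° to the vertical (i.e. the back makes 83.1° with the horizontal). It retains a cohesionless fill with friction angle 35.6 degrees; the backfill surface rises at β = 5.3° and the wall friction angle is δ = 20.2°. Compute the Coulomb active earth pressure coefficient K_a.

0.309

K_a = sin²(α+φ) / [sin²α · sin(α−δ) · (1 + √{sin(φ+δ)sin(φ−β) / (sin(α−δ)sin(α+β))})²].
With α = 83.1°, φ = 35.6°, δ = 20.2°, β = 5.3°: K_a = 0.3089.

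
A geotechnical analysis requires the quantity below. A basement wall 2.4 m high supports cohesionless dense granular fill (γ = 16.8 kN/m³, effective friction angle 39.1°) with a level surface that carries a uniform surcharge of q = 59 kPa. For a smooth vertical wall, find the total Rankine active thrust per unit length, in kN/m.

K_a = tan²(45° − φ/2) = 0.2265.
Soil triangle: ½ K_a γ H² = 0.5×0.2265×16.8×2.4² = 10.96 kN/m.
Surcharge rectangle: K_a q H = 0.2265×59×2.4 = 32.07 kN/m.
Total = 10.96 + 32.07 = 43.03 kN/m.

43.0 kN/m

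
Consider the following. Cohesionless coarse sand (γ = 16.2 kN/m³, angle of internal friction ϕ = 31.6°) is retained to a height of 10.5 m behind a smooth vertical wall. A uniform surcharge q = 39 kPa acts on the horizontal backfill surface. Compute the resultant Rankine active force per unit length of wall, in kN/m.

407 kN/m

K_a = tan²(45° − φ/2) = 0.3123.
Soil triangle: ½ K_a γ H² = 0.5×0.3123×16.2×10.5² = 278.9 kN/m.
Surcharge rectangle: K_a q H = 0.3123×39×10.5 = 127.9 kN/m.
Total = 278.9 + 127.9 = 406.8 kN/m.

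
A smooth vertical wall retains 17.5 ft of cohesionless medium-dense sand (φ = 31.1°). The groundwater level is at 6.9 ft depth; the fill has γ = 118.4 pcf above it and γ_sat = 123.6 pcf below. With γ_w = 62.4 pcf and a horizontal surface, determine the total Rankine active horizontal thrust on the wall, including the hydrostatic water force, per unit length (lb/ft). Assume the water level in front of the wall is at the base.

K_a = tan²(45° − φ/2) = 0.3188.
γ' = 123.6 − 62.4 = 61.20 pcf. Depth below WT = 10.6 ft.
σ'_h at WT = K_a γ d_w = 260.4 psf; at base = 260.4 + K_a γ' × 10.6 = 467.3 psf.
P₁ (0–6.9 ft) = ½×260.4×6.9 = 898.5. P₂ (6.9–17.5 ft) = ½(260.4+467.3)×10.6 = 3857.
P_w = ½ γ_w h₂² = 0.5×62.4×10.6² = 3506. Total = 898.5+3857+3506 = 8261 lb/ft.

8260 lb/ft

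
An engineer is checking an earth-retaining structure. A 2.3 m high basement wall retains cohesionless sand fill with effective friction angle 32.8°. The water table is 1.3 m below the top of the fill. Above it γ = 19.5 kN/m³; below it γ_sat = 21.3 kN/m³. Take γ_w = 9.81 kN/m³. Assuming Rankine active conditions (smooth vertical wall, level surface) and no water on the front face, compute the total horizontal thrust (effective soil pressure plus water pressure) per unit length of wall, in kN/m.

19.0 kN/m

K_a = tan²(45° − φ/2) = 0.2973.
γ' = 21.3 − 9.81 = 11.49 kN/m³. Depth below WT = 1.0 m.
σ'_h at WT = K_a γ d_w = 7.536 kPa; at base = 7.536 + K_a γ' × 1.0 = 10.95 kPa.
P₁ (0–1.3 m) = ½×7.536×1.3 = 4.898. P₂ (1.3–2.3 m) = ½(7.536+10.95)×1.0 = 9.243.
P_w = ½ γ_w h₂² = 0.5×9.81×1.0² = 4.905. Total = 4.898+9.243+4.905 = 19.05 kN/m.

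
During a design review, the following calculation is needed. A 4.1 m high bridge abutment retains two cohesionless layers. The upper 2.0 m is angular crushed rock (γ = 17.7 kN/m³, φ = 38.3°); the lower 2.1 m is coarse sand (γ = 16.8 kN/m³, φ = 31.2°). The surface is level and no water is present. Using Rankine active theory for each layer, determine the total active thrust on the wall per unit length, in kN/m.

43.7 kN/m

K_a1 = tan²(45°−38.3°/2) = 0.2347; K_a2 = tan²(45°−31.2°/2) = 0.3175.
Layer 1: σ at base = K_a1 γ₁ h₁ = 8.310 kPa; P₁ = ½×8.310×2.0 = 8.310.
Layer 2: σ_v at top = γ₁h₁ = 35.40; σ_h top = K_a2×35.40 = 11.24; σ_h base = K_a2×(35.40+16.8×2.1) = 22.44.
P₂ = ½(11.24+22.44)×2.1 = 35.36. Total P_a = 8.310+35.36 = 43.67 kN/m.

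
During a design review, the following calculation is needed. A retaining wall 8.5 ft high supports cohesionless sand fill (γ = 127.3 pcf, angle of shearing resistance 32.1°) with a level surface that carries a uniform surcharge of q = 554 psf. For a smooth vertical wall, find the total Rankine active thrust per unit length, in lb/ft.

K_a = tan²(45° − φ/2) = 0.3060.
Soil triangle: ½ K_a γ H² = 0.5×0.3060×127.3×8.5² = 1407 lb/ft.
Surcharge rectangle: K_a q H = 0.3060×554×8.5 = 1441 lb/ft.
Total = 1407 + 1441 = 2848 lb/ft.

2850 lb/ft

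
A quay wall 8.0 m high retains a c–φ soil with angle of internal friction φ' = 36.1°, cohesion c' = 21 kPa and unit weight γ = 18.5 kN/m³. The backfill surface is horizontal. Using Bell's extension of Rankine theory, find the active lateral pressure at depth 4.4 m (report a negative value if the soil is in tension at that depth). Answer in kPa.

-0.312 kPa

K_a = (1 − sin φ)/(1 + sin φ) = 0.2585.
σ_a = K_a γ z − 2c√K_a = 0.2585×18.5×4.4 − 2×21×0.5084 = -0.3122 kPa.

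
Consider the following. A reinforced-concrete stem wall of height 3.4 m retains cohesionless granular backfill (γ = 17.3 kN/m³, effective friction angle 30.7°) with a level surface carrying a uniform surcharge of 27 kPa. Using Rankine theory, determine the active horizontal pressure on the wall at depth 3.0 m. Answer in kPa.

K_a = (1 − sin φ)/(1 + sin φ) = 0.3240.
σ_v = γz + q = 17.3 × 3.0 + 27 = 78.90 kPa.
σ_h = K_a σ_v = 0.3240 × 78.90 = 25.57 kPa.

25.6 kPa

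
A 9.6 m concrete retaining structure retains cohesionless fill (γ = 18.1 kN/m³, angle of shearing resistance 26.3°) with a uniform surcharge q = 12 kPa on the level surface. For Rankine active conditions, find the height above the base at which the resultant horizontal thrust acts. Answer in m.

3.39 m

K_a = 0.3859.
Triangular part P₁ = ½K_aγH² = 321.9 at H/3 = 3.200 m; rectangular part P₂ = K_a q H = 44.46 at H/2 = 4.800 m.
ȳ = (P₁·3.200 + P₂·4.800)/(P₁+P₂) = 3.394 m.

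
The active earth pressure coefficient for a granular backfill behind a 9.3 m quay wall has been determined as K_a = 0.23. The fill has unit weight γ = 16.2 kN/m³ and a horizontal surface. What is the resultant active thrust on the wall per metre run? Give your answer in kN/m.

161 kN/m

P = ½ K_a γ H² = 0.5 × 0.23 × 16.2 × 9.3² = 161.1 kN/m.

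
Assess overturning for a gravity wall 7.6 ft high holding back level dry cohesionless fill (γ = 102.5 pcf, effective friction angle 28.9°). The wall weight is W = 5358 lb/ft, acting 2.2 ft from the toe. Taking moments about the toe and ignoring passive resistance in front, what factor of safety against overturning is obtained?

4.51

K_a = tan²(45° − 28.9°/2) = 0.3484.
P_a = ½K_aγH² = 0.5×0.3484×102.5×7.6² = 1031 lb/ft, acting at H/3 = 2.533 ft above the base.
Overturning moment M_o = P_a × H/3 = 1031 × 2.533 = 2612.
Resisting moment M_r = W × 2.2 = 5358 × 2.2 = 11790.
FS_overturning = M_r/M_o = 11790/2612 = 4.512.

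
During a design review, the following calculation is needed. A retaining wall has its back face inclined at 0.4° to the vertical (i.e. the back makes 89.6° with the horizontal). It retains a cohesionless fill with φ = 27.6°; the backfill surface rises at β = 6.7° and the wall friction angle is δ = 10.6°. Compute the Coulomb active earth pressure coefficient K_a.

0.370

K_a = sin²(α+φ) / [sin²α · sin(α−δ) · (1 + √{sin(φ+δ)sin(φ−β) / (sin(α−δ)sin(α+β))})²].
With α = 89.6°, φ = 27.6°, δ = 10.6°, β = 6.7°: K_a = 0.3702.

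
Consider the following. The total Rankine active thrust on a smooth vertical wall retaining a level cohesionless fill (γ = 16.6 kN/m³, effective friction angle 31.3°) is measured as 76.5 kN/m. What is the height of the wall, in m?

5.40 m

K_a = 0.3162. P_a = ½ K_a γ H² ⇒ H = √(2P_a/(K_a γ)).
H = √(2×76.5/(0.3162×16.6)) = 5.399 m.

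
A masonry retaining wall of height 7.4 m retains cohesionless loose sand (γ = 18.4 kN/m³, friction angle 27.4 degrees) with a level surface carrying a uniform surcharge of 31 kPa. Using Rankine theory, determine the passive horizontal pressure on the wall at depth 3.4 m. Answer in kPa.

253 kPa

K_p = (1 + sin φ)/(1 − sin φ) = 2.705.
σ_v = γz + q = 18.4 × 3.4 + 31 = 93.56 kPa.
σ_h = K_p σ_v = 2.705 × 93.56 = 253.1 kPa.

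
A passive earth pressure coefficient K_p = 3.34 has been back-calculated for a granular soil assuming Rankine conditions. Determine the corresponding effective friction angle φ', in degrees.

32.6°

K_p = (1+sin φ)/(1−sin φ) ⇒ sin φ = (K_p − 1)/(K_p + 1) = 0.5392.
φ = arcsin(0.5392) = 32.63°.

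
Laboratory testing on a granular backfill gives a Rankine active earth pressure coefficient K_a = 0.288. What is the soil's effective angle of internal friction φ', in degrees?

33.6°

K_a = tan²(45° − φ/2) ⇒ 45° − φ/2 = arctan(√0.288) = 28.22°.
φ = 2(45° − 28.22°) = 33.56°.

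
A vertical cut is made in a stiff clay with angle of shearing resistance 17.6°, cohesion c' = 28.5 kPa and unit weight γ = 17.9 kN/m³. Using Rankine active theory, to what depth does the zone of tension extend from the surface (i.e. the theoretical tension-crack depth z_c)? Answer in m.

4.35 m

K_a = tan²(45° − 17.6°/2) = 0.5357; √K_a = 0.7319.
The active pressure is zero where K_a γ z = 2c√K_a, so z_c = 2c/(γ√K_a) = 2×28.5/(17.9×0.7319) = 4.351 m.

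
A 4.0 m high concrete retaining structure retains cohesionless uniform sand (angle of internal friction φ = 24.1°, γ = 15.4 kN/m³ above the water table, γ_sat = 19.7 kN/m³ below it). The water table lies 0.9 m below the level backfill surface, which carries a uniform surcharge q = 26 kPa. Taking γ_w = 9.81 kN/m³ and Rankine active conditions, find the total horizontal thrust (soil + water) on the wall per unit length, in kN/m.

131 kN/m

K_a = tan²(45° − φ/2) = 0.4201.
γ' = 19.7 − 9.81 = 9.890 kN/m³. h₂ = H − d_w = 3.1 m.
σ'_h: at surface K_a·q = 10.92; at WT K_a(q+γd_w) = 16.75; at base K_a(q+γd_w+γ'h₂) = 29.63 kPa.
P₁ = ½(10.92+16.75)×0.9 = 12.45; P₂ = ½(16.75+29.63)×3.1 = 71.88; P_w = ½γ_w h₂² = 47.14.
Total = 12.45+71.88+47.14 = 131.5 kN/m.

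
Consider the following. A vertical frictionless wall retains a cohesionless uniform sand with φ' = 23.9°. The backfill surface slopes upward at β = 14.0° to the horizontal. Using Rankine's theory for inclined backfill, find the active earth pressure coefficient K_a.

0.483

K_a = cos β · (cos β − √(cos²β − cos²φ)) / (cos β + √(cos²β − cos²φ)).
cos β = 0.9703, cos φ = 0.9143, √(cos²β − cos²φ) = 0.3250.
K_a = 0.9703 × (0.9703 − 0.3250)/(0.9703 + 0.3250) = 0.4834.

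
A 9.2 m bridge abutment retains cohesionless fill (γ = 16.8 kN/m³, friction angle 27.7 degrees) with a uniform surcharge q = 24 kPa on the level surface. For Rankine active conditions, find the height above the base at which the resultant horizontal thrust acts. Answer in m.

K_a = 0.3653.
Triangular part P₁ = ½K_aγH² = 259.7 at H/3 = 3.067 m; rectangular part P₂ = K_a q H = 80.67 at H/2 = 4.600 m.
ȳ = (P₁·3.067 + P₂·4.600)/(P₁+P₂) = 3.430 m.

3.43 m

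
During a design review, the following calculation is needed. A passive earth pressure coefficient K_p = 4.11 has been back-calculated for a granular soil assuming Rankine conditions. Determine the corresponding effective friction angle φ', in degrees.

K_p = (1+sin φ)/(1−sin φ) ⇒ sin φ = (K_p − 1)/(K_p + 1) = 0.6086.
φ = arcsin(0.6086) = 37.49°.

37.5°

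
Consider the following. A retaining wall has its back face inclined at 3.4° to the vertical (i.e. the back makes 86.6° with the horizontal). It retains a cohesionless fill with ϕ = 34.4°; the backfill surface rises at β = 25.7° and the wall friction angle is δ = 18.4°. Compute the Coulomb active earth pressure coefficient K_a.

K_a = sin²(α+φ) / [sin²α · sin(α−δ) · (1 + √{sin(φ+δ)sin(φ−β) / (sin(α−δ)sin(α+β))})²].
With α = 86.6°, φ = 34.4°, δ = 18.4°, β = 25.7°: K_a = 0.4203.

0.420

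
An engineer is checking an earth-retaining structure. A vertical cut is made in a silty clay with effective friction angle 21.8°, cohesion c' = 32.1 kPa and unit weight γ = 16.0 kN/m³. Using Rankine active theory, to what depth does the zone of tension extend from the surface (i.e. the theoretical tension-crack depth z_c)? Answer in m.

K_a = tan²(45° − 21.8°/2) = 0.4584; √K_a = 0.6771.
The active pressure is zero where K_a γ z = 2c√K_a, so z_c = 2c/(γ√K_a) = 2×32.1/(16.0×0.6771) = 5.926 m.

5.93 m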